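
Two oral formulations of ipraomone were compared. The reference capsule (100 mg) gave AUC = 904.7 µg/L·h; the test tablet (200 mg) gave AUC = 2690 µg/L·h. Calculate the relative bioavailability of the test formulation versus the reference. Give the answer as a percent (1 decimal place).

F_rel = 148.7%

F_rel = (AUC_test/D_test) / (AUC_ref/D_ref)
      = (2690/200) / (904.7/100)
      = 13.45 / 9.047 = 1.4867 = 148.67%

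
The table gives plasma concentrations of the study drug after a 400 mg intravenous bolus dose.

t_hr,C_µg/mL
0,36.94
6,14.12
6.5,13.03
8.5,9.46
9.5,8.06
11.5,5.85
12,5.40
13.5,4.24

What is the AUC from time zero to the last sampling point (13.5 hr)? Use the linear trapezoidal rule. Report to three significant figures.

AUC = 215 µg/mL·hr

Trapezoidal AUC_0→13.5:
  [0→6]: (36.94+14.12)/2 × 6 = 153.18
  [6→6.5]: (14.12+13.03)/2 × 0.5 = 6.7875
  [6.5→8.5]: (13.03+9.46)/2 × 2 = 22.49
  [8.5→9.5]: (9.46+8.06)/2 × 1 = 8.76
  [9.5→11.5]: (8.06+5.85)/2 × 2 = 13.91
  [11.5→12]: (5.85+5.40)/2 × 0.5 = 2.8125
  [12→13.5]: (5.40+4.24)/2 × 1.5 = 7.23
  Sum = 215.17 µg/mL·hr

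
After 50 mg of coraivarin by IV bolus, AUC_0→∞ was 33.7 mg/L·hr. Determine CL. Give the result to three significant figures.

CL = 1.48 L/hr

CL = Dose_iv / AUC_0→∞
   = 50 / 33.7 = 1.48368 L/hr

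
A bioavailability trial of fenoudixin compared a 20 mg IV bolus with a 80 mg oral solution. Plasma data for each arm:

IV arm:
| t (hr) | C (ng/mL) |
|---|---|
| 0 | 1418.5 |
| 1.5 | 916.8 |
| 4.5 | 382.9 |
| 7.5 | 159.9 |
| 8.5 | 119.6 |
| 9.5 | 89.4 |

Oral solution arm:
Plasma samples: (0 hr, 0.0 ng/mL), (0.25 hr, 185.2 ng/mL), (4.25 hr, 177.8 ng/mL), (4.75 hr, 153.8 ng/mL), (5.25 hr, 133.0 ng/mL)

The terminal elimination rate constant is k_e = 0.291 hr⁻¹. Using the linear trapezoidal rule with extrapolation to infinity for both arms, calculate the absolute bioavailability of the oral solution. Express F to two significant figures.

F = 0.067

Trapezoidal AUC_0→9.5 (IV):
  [0→1.5]: (1418.5+916.8)/2 × 1.5 = 1751.475
  [1.5→4.5]: (916.8+382.9)/2 × 3 = 1949.55
  [4.5→7.5]: (382.9+159.9)/2 × 3 = 814.2
  [7.5→8.5]: (159.9+119.6)/2 × 1 = 139.75
  [8.5→9.5]: (119.6+89.4)/2 × 1 = 104.5
  Sum = 4759.475 ng/mL·hr
IV tail: 89.4/0.291 = 307.216; AUC_iv,0→∞ = 4759.475 + 307.216 = 5066.691 ng/mL·hr
Trapezoidal AUC_0→5.25 (oral solution):
  [0→0.25]: (0.0+185.2)/2 × 0.25 = 23.15
  [0.25→4.25]: (185.2+177.8)/2 × 4 = 726.0
  [4.25→4.75]: (177.8+153.8)/2 × 0.5 = 82.9
  [4.75→5.25]: (153.8+133.0)/2 × 0.5 = 71.7
  Sum = 903.75 ng/mL·hr
oral solution tail: 133.0/0.291 = 457.045; AUC_ev,0→∞ = 903.75 + 457.045 = 1360.795 ng/mL·hr
F = (AUC_ev/D_ev)/(AUC_iv/D_iv) = (1360.795/80)/(5066.691/20) = 17.0099/253.33455 = 0.0671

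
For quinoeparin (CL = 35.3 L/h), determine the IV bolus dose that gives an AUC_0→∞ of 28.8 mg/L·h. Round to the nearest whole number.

Dose_iv = CL × AUC_0→∞
     = 35.3 × 28.8 = 1016.64 mg

Dose = 1017 mg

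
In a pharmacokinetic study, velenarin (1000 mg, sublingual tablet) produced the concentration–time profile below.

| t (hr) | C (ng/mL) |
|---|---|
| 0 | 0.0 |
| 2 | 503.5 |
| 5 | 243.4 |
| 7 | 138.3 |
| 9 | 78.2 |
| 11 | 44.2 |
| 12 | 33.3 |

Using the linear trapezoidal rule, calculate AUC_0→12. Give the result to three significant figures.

AUC = 2380 ng/mL·hr

Trapezoidal AUC_0→12:
  [0→2]: (0.0+503.5)/2 × 2 = 503.5
  [2→5]: (503.5+243.4)/2 × 3 = 1120.35
  [5→7]: (243.4+138.3)/2 × 2 = 381.7
  [7→9]: (138.3+78.2)/2 × 2 = 216.5
  [9→11]: (78.2+44.2)/2 × 2 = 122.4
  [11→12]: (44.2+33.3)/2 × 1 = 38.75
  Sum = 2383.2 ng/mL·hr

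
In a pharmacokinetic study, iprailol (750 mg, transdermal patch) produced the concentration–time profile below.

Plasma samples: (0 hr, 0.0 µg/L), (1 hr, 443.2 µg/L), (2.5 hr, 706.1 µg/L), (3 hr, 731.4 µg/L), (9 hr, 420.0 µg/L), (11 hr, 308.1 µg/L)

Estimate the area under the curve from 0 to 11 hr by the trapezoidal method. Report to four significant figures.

AUC = 5625 µg/L·hr

Trapezoidal AUC_0→11:
  [0→1]: (0.0+443.2)/2 × 1 = 221.6
  [1→2.5]: (443.2+706.1)/2 × 1.5 = 861.975
  [2.5→3]: (706.1+731.4)/2 × 0.5 = 359.375
  [3→9]: (731.4+420.0)/2 × 6 = 3454.2
  [9→11]: (420.0+308.1)/2 × 2 = 728.1
  Sum = 5625.25 µg/L·hr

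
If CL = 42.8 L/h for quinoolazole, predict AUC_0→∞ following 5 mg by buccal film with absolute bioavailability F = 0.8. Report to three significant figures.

AUC_0→∞ = F × Dose / CL
        = 0.8 × 5 / 42.8 = 0.0934579 mg/L·h

AUC = 0.0935 mg/L·h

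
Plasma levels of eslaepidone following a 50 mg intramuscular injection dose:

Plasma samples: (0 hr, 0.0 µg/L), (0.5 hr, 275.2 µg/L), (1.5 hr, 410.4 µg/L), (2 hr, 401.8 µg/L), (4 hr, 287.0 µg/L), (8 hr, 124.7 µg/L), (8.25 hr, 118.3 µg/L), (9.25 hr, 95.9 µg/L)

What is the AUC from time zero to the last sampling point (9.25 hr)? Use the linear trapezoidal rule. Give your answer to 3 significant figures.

Trapezoidal AUC_0→9.25:
  [0→0.5]: (0.0+275.2)/2 × 0.5 = 68.8
  [0.5→1.5]: (275.2+410.4)/2 × 1 = 342.8
  [1.5→2]: (410.4+401.8)/2 × 0.5 = 203.05
  [2→4]: (401.8+287.0)/2 × 2 = 688.8
  [4→8]: (287.0+124.7)/2 × 4 = 823.4
  [8→8.25]: (124.7+118.3)/2 × 0.25 = 30.375
  [8.25→9.25]: (118.3+95.9)/2 × 1 = 107.1
  Sum = 2264.325 µg/L·hr

AUC = 2260 µg/L·hr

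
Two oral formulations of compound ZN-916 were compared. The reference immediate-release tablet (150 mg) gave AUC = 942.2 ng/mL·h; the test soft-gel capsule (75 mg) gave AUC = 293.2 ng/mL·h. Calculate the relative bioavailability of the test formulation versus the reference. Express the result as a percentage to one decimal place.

F_rel = 62.2%

F_rel = (AUC_test/D_test) / (AUC_ref/D_ref)
      = (293.2/75) / (942.2/150)
      = 3.90933 / 6.28133 = 0.6224 = 62.24%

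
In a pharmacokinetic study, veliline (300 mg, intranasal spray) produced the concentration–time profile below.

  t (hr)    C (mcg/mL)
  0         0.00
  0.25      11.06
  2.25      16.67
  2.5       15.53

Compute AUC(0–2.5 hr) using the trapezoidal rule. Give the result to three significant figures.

AUC = 33.1 mcg/mL·hr

Trapezoidal AUC_0→2.5:
  [0→0.25]: (0.00+11.06)/2 × 0.25 = 1.3825
  [0.25→2.25]: (11.06+16.67)/2 × 2 = 27.73
  [2.25→2.5]: (16.67+15.53)/2 × 0.25 = 4.025
  Sum = 33.1375 mcg/mL·hr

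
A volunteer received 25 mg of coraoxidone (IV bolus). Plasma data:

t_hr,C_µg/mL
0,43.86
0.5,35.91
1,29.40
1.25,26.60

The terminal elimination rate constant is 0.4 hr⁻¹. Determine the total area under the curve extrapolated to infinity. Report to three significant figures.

AUC = 110 µg/mL·hr

Trapezoidal AUC_0→1.25:
  [0→0.5]: (43.86+35.91)/2 × 0.5 = 19.9425
  [0.5→1]: (35.91+29.40)/2 × 0.5 = 16.3275
  [1→1.25]: (29.40+26.60)/2 × 0.25 = 7.0
  Sum = 43.27 µg/mL·hr
Extrapolated tail: C_last / k_e = 26.60 / 0.4 = 66.500
AUC_0→∞ = 43.27 + 66.500 = 109.77 µg/mL·hr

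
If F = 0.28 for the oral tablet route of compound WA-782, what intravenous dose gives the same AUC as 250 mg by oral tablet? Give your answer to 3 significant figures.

Systemic exposure from an extravascular dose = F × D_ev, so the equivalent IV dose is F × D_ev.
D_iv = F × D_ev = 0.28 × 250 = 70 mg

D_iv = 70.0 mg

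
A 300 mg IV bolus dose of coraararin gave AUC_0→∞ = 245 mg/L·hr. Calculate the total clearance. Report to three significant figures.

CL = 1.22 L/hr

CL = Dose_iv / AUC_0→∞
   = 300 / 245 = 1.22449 L/hr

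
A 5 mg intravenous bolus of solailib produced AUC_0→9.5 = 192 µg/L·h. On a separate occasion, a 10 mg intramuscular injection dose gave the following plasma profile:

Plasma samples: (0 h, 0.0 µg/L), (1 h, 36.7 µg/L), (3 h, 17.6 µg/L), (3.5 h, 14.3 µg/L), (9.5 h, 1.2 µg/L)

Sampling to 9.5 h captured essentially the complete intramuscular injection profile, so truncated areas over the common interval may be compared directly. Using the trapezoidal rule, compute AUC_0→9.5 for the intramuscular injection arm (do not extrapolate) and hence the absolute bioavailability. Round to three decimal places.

F = 0.331

Trapezoidal AUC_0→9.5 (intramuscular injection):
  [0→1]: (0.0+36.7)/2 × 1 = 18.35
  [1→3]: (36.7+17.6)/2 × 2 = 54.3
  [3→3.5]: (17.6+14.3)/2 × 0.5 = 7.975
  [3.5→9.5]: (14.3+1.2)/2 × 6 = 46.5
  Sum = 127.125 µg/L·h
F = (AUC_ev/D_ev)/(AUC_iv/D_iv) = (127.125/10)/(192/5) = 12.7125/38.4 = 0.3311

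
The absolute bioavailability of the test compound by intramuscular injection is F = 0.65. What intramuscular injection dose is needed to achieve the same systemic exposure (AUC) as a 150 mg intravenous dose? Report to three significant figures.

For equal systemic exposure: F × D_ev = D_iv
D_ev = D_iv / F = 150 / 0.65 = 230.769 mg

D_intramuscular = 231 mg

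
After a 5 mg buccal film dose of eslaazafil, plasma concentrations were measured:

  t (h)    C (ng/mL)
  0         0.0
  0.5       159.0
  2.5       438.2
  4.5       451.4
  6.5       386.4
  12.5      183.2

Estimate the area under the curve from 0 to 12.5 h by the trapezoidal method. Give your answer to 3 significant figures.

AUC = 4070 ng/mL·h

Trapezoidal AUC_0→12.5:
  [0→0.5]: (0.0+159.0)/2 × 0.5 = 39.75
  [0.5→2.5]: (159.0+438.2)/2 × 2 = 597.2
  [2.5→4.5]: (438.2+451.4)/2 × 2 = 889.6
  [4.5→6.5]: (451.4+386.4)/2 × 2 = 837.8
  [6.5→12.5]: (386.4+183.2)/2 × 6 = 1708.8
  Sum = 4073.15 ng/mL·h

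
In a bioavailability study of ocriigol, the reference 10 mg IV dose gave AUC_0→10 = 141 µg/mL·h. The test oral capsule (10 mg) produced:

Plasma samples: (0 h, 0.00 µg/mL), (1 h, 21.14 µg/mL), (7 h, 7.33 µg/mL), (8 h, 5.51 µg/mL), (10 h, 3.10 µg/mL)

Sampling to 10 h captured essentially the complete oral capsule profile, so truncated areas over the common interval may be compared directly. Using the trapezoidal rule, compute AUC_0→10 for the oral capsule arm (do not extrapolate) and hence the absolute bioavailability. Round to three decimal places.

F = 0.787

Trapezoidal AUC_0→10 (oral capsule):
  [0→1]: (0.00+21.14)/2 × 1 = 10.57
  [1→7]: (21.14+7.33)/2 × 6 = 85.41
  [7→8]: (7.33+5.51)/2 × 1 = 6.42
  [8→10]: (5.51+3.10)/2 × 2 = 8.61
  Sum = 111.01 µg/mL·h
F = (AUC_ev/D_ev)/(AUC_iv/D_iv) = (111.01/10)/(141/10) = 11.101/14.1 = 0.7873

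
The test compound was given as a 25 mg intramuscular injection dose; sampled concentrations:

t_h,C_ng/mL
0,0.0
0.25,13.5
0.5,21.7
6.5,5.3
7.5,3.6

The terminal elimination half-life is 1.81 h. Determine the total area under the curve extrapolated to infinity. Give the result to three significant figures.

Trapezoidal AUC_0→7.5:
  [0→0.25]: (0.0+13.5)/2 × 0.25 = 1.6875
  [0.25→0.5]: (13.5+21.7)/2 × 0.25 = 4.4
  [0.5→6.5]: (21.7+5.3)/2 × 6 = 81.0
  [6.5→7.5]: (5.3+3.6)/2 × 1 = 4.45
  Sum = 91.5375 ng/mL·h
k_e = ln2 / t½ = 0.693147 / 1.81 = 0.3830 h^-1
Extrapolated tail: C_last / k_e = 3.6 / 0.383 = 9.399
AUC_0→∞ = 91.5375 + 9.399 = 100.9365 ng/mL·h

AUC = 101 ng/mL·h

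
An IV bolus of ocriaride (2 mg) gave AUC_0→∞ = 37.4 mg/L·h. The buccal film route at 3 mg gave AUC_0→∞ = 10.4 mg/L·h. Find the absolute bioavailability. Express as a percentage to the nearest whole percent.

F = (AUC_ev / D_ev) / (AUC_iv / D_iv)
  = (10.4/3) / (37.4/2)
  = 3.46667 / 18.7 = 0.1854
  = 18.54%

F = 19%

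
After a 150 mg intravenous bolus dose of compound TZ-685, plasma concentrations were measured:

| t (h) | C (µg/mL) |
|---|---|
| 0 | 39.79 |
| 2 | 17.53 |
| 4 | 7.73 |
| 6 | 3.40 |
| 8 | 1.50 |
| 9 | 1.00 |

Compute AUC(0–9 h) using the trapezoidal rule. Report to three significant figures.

Trapezoidal AUC_0→9:
  [0→2]: (39.79+17.53)/2 × 2 = 57.32
  [2→4]: (17.53+7.73)/2 × 2 = 25.26
  [4→6]: (7.73+3.40)/2 × 2 = 11.13
  [6→8]: (3.40+1.50)/2 × 2 = 4.9
  [8→9]: (1.50+1.00)/2 × 1 = 1.25
  Sum = 99.86 µg/mL·h

AUC = 99.9 µg/mL·h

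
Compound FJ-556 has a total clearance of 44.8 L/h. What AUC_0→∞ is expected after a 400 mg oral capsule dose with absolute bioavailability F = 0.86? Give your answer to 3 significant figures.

AUC_0→∞ = F × Dose / CL
        = 0.86 × 400 / 44.8 = 7.67857 mg/L·h

AUC = 7.68 mg/L·h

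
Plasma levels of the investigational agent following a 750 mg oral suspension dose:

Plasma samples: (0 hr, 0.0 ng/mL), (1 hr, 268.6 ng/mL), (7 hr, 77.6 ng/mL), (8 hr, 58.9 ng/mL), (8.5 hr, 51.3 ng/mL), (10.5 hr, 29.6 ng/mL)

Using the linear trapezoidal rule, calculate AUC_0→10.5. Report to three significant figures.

Trapezoidal AUC_0→10.5:
  [0→1]: (0.0+268.6)/2 × 1 = 134.3
  [1→7]: (268.6+77.6)/2 × 6 = 1038.6
  [7→8]: (77.6+58.9)/2 × 1 = 68.25
  [8→8.5]: (58.9+51.3)/2 × 0.5 = 27.55
  [8.5→10.5]: (51.3+29.6)/2 × 2 = 80.9
  Sum = 1349.6 ng/mL·hr

AUC = 1350 ng/mL·hr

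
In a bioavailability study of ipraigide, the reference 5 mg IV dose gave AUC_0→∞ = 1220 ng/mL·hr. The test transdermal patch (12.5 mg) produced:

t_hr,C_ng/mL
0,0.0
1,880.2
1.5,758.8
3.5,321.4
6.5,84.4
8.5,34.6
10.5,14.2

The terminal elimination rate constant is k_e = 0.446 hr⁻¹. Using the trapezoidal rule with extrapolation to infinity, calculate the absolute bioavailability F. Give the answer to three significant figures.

Trapezoidal AUC_0→10.5 (transdermal patch):
  [0→1]: (0.0+880.2)/2 × 1 = 440.1
  [1→1.5]: (880.2+758.8)/2 × 0.5 = 409.75
  [1.5→3.5]: (758.8+321.4)/2 × 2 = 1080.2
  [3.5→6.5]: (321.4+84.4)/2 × 3 = 608.7
  [6.5→8.5]: (84.4+34.6)/2 × 2 = 119.0
  [8.5→10.5]: (34.6+14.2)/2 × 2 = 48.8
  Sum = 2706.55 ng/mL·hr
Tail: C_last/k_e = 14.2/0.446 = 31.839
AUC_0→∞ (transdermal patch) = 2706.55 + 31.839 = 2738.389 ng/mL·hr
F = (AUC_ev/D_ev)/(AUC_iv/D_iv) = (2738.389/12.5)/(1220/5) = 219.07112/244 = 0.8978

F = 0.898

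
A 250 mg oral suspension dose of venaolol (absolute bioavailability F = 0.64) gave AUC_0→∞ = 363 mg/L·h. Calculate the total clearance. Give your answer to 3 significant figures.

CL = F × Dose / AUC_0→∞
   = 0.64 × 250 / 363 = 0.440771 L/h

CL = 0.441 L/h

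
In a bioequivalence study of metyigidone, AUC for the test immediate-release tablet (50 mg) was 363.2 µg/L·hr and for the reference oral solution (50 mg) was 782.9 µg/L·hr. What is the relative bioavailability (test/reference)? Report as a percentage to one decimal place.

F_rel = 46.4%

F_rel = (AUC_test/D_test) / (AUC_ref/D_ref)
      = (363.2/50) / (782.9/50)
      = 7.264 / 15.658 = 0.4639 = 46.39%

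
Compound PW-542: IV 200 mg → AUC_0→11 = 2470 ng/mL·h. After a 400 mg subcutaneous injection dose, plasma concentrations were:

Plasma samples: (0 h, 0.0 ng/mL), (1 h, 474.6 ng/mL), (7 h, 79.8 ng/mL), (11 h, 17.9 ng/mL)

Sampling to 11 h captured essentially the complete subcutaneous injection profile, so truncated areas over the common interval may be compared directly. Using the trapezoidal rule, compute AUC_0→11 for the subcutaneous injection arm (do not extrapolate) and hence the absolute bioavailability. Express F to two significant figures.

Trapezoidal AUC_0→11 (subcutaneous injection):
  [0→1]: (0.0+474.6)/2 × 1 = 237.3
  [1→7]: (474.6+79.8)/2 × 6 = 1663.2
  [7→11]: (79.8+17.9)/2 × 4 = 195.4
  Sum = 2095.9 ng/mL·h
F = (AUC_ev/D_ev)/(AUC_iv/D_iv) = (2095.9/400)/(2470/200) = 5.23975/12.35 = 0.4243

F = 0.42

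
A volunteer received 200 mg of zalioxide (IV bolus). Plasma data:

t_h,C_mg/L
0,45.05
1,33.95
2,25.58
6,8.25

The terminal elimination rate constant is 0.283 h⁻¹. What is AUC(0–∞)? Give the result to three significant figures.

Trapezoidal AUC_0→6:
  [0→1]: (45.05+33.95)/2 × 1 = 39.5
  [1→2]: (33.95+25.58)/2 × 1 = 29.765
  [2→6]: (25.58+8.25)/2 × 4 = 67.66
  Sum = 136.925 mg/L·h
Extrapolated tail: C_last / k_e = 8.25 / 0.283 = 29.152
AUC_0→∞ = 136.925 + 29.152 = 166.077 mg/L·h

AUC = 166 mg/L·h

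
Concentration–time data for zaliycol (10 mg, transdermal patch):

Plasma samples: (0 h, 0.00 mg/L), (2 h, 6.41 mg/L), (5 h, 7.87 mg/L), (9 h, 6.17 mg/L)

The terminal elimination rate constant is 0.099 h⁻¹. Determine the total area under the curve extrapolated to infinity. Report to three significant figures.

AUC = 118 mg/L·h

Trapezoidal AUC_0→9:
  [0→2]: (0.00+6.41)/2 × 2 = 6.41
  [2→5]: (6.41+7.87)/2 × 3 = 21.42
  [5→9]: (7.87+6.17)/2 × 4 = 28.08
  Sum = 55.91 mg/L·h
Extrapolated tail: C_last / k_e = 6.17 / 0.099 = 62.323
AUC_0→∞ = 55.91 + 62.323 = 118.233 mg/L·h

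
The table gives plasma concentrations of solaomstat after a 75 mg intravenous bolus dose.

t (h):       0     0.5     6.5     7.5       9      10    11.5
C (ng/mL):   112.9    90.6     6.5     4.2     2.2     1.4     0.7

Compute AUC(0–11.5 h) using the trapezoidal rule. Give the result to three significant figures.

AUC = 356 ng/mL·h

Trapezoidal AUC_0→11.5:
  [0→0.5]: (112.9+90.6)/2 × 0.5 = 50.875
  [0.5→6.5]: (90.6+6.5)/2 × 6 = 291.3
  [6.5→7.5]: (6.5+4.2)/2 × 1 = 5.35
  [7.5→9]: (4.2+2.2)/2 × 1.5 = 4.8
  [9→10]: (2.2+1.4)/2 × 1 = 1.8
  [10→11.5]: (1.4+0.7)/2 × 1.5 = 1.575
  Sum = 355.7 ng/mL·h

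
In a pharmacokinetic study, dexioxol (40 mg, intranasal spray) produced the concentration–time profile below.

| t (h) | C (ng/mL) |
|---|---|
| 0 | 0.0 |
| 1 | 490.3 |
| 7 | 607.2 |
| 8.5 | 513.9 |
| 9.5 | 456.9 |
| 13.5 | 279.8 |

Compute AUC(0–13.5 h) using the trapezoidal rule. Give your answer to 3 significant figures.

Trapezoidal AUC_0→13.5:
  [0→1]: (0.0+490.3)/2 × 1 = 245.15
  [1→7]: (490.3+607.2)/2 × 6 = 3292.5
  [7→8.5]: (607.2+513.9)/2 × 1.5 = 840.825
  [8.5→9.5]: (513.9+456.9)/2 × 1 = 485.4
  [9.5→13.5]: (456.9+279.8)/2 × 4 = 1473.4
  Sum = 6337.275 ng/mL·h

AUC = 6340 ng/mL·h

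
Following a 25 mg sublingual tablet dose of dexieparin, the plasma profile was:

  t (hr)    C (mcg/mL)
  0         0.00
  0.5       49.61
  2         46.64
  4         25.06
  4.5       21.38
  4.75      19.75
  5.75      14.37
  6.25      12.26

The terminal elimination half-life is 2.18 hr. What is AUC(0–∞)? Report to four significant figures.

Trapezoidal AUC_0→6.25:
  [0→0.5]: (0.00+49.61)/2 × 0.5 = 12.4025
  [0.5→2]: (49.61+46.64)/2 × 1.5 = 72.1875
  [2→4]: (46.64+25.06)/2 × 2 = 71.7
  [4→4.5]: (25.06+21.38)/2 × 0.5 = 11.61
  [4.5→4.75]: (21.38+19.75)/2 × 0.25 = 5.14125
  [4.75→5.75]: (19.75+14.37)/2 × 1 = 17.06
  [5.75→6.25]: (14.37+12.26)/2 × 0.5 = 6.6575
  Sum = 196.75875 mcg/mL·hr
k_e = ln2 / t½ = 0.693147 / 2.18 = 0.3180 hr^-1
Extrapolated tail: C_last / k_e = 12.26 / 0.318 = 38.553
AUC_0→∞ = 196.75875 + 38.553 = 235.31175 mcg/mL·hr

AUC = 235.3 mcg/mL·hr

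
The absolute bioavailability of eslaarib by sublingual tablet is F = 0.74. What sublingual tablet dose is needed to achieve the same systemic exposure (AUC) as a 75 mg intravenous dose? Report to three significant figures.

D_sublingual = 101 mg

For equal systemic exposure: F × D_ev = D_iv
D_ev = D_iv / F = 75 / 0.74 = 101.351 mg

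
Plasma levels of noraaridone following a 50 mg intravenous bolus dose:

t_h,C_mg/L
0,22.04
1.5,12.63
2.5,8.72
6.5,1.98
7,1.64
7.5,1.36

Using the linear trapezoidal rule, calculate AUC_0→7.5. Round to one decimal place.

AUC = 59.7 mg/L·h

Trapezoidal AUC_0→7.5:
  [0→1.5]: (22.04+12.63)/2 × 1.5 = 26.0025
  [1.5→2.5]: (12.63+8.72)/2 × 1 = 10.675
  [2.5→6.5]: (8.72+1.98)/2 × 4 = 21.4
  [6.5→7]: (1.98+1.64)/2 × 0.5 = 0.905
  [7→7.5]: (1.64+1.36)/2 × 0.5 = 0.75
  Sum = 59.7325 mg/L·h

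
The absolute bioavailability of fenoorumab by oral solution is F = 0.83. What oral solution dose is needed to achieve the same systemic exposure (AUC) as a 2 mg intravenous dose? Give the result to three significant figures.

For equal systemic exposure: F × D_ev = D_iv
D_ev = D_iv / F = 2 / 0.83 = 2.40964 mg

D_oral = 2.41 mg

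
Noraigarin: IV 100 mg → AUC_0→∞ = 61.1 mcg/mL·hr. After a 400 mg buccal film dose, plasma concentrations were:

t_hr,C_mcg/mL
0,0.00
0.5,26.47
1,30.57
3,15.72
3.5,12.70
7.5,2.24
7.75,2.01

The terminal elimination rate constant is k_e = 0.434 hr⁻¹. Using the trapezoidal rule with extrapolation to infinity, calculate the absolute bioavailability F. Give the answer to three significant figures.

Trapezoidal AUC_0→7.75 (buccal film):
  [0→0.5]: (0.00+26.47)/2 × 0.5 = 6.6175
  [0.5→1]: (26.47+30.57)/2 × 0.5 = 14.26
  [1→3]: (30.57+15.72)/2 × 2 = 46.29
  [3→3.5]: (15.72+12.70)/2 × 0.5 = 7.105
  [3.5→7.5]: (12.70+2.24)/2 × 4 = 29.88
  [7.5→7.75]: (2.24+2.01)/2 × 0.25 = 0.53125
  Sum = 104.68375 mcg/mL·hr
Tail: C_last/k_e = 2.01/0.434 = 4.631
AUC_0→∞ (buccal film) = 104.68375 + 4.631 = 109.31475 mcg/mL·hr
F = (AUC_ev/D_ev)/(AUC_iv/D_iv) = (109.31475/400)/(61.1/100) = 0.273287/0.611 = 0.4473

F = 0.447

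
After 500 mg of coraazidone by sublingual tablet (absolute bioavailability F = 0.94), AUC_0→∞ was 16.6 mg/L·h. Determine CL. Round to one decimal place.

CL = 28.3 L/h

CL = F × Dose / AUC_0→∞
   = 0.94 × 500 / 16.6 = 28.3133 L/h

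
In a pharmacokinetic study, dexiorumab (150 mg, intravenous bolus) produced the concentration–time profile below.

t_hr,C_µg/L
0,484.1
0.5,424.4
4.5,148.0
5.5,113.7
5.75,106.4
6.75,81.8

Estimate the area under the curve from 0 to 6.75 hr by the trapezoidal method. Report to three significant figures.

AUC = 1620 µg/L·hr

Trapezoidal AUC_0→6.75:
  [0→0.5]: (484.1+424.4)/2 × 0.5 = 227.125
  [0.5→4.5]: (424.4+148.0)/2 × 4 = 1144.8
  [4.5→5.5]: (148.0+113.7)/2 × 1 = 130.85
  [5.5→5.75]: (113.7+106.4)/2 × 0.25 = 27.5125
  [5.75→6.75]: (106.4+81.8)/2 × 1 = 94.1
  Sum = 1624.3875 µg/L·hr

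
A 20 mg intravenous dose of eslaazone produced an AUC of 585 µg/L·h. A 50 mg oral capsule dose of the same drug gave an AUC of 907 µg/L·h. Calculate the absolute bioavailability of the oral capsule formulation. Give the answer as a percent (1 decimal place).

F = (AUC_ev / D_ev) / (AUC_iv / D_iv)
  = (907/50) / (585/20)
  = 18.14 / 29.25 = 0.6202
  = 62.02%

F = 62.0%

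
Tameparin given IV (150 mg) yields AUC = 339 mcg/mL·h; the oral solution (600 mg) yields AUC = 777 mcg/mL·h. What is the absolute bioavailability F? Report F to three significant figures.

F = (AUC_ev / D_ev) / (AUC_iv / D_iv)
  = (777/600) / (339/150)
  = 1.295 / 2.26 = 0.5730

F = 0.573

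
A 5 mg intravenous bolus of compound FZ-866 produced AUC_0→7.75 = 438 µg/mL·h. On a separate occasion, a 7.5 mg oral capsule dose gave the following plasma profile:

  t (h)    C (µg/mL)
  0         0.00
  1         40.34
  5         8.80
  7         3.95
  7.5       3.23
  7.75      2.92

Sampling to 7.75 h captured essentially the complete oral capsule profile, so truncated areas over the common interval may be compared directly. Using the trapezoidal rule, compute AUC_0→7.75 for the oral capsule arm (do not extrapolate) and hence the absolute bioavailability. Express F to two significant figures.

Trapezoidal AUC_0→7.75 (oral capsule):
  [0→1]: (0.00+40.34)/2 × 1 = 20.17
  [1→5]: (40.34+8.80)/2 × 4 = 98.28
  [5→7]: (8.80+3.95)/2 × 2 = 12.75
  [7→7.5]: (3.95+3.23)/2 × 0.5 = 1.795
  [7.5→7.75]: (3.23+2.92)/2 × 0.25 = 0.76875
  Sum = 133.76375 µg/mL·h
F = (AUC_ev/D_ev)/(AUC_iv/D_iv) = (133.76375/7.5)/(438/5) = 17.8352/87.6 = 0.2036

F = 0.20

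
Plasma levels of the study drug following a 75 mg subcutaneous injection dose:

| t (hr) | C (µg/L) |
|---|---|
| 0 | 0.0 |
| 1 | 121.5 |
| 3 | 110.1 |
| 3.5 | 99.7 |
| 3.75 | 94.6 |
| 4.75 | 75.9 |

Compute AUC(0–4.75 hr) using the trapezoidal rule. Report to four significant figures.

AUC = 454.3 µg/L·hr

Trapezoidal AUC_0→4.75:
  [0→1]: (0.0+121.5)/2 × 1 = 60.75
  [1→3]: (121.5+110.1)/2 × 2 = 231.6
  [3→3.5]: (110.1+99.7)/2 × 0.5 = 52.45
  [3.5→3.75]: (99.7+94.6)/2 × 0.25 = 24.2875
  [3.75→4.75]: (94.6+75.9)/2 × 1 = 85.25
  Sum = 454.3375 µg/L·hr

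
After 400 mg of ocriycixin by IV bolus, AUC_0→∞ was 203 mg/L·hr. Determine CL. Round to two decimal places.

CL = Dose_iv / AUC_0→∞
   = 400 / 203 = 1.97044 L/hr

CL = 1.97 L/hr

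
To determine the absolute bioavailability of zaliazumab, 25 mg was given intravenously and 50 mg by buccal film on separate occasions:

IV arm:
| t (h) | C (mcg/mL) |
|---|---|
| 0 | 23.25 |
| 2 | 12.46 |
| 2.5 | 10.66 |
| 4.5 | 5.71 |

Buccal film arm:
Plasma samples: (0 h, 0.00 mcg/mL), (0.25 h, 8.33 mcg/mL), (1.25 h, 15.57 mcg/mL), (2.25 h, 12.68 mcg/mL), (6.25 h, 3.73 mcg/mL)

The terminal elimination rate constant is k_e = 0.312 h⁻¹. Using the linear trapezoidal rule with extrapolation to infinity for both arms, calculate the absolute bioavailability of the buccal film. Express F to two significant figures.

F = 0.47

Trapezoidal AUC_0→4.5 (IV):
  [0→2]: (23.25+12.46)/2 × 2 = 35.71
  [2→2.5]: (12.46+10.66)/2 × 0.5 = 5.78
  [2.5→4.5]: (10.66+5.71)/2 × 2 = 16.37
  Sum = 57.86 mcg/mL·h
IV tail: 5.71/0.312 = 18.301; AUC_iv,0→∞ = 57.86 + 18.301 = 76.161 mcg/mL·h
Trapezoidal AUC_0→6.25 (buccal film):
  [0→0.25]: (0.00+8.33)/2 × 0.25 = 1.04125
  [0.25→1.25]: (8.33+15.57)/2 × 1 = 11.95
  [1.25→2.25]: (15.57+12.68)/2 × 1 = 14.125
  [2.25→6.25]: (12.68+3.73)/2 × 4 = 32.82
  Sum = 59.93625 mcg/mL·h
buccal film tail: 3.73/0.312 = 11.955; AUC_ev,0→∞ = 59.93625 + 11.955 = 71.89125 mcg/mL·h
F = (AUC_ev/D_ev)/(AUC_iv/D_iv) = (71.89125/50)/(76.161/25) = 1.437825/3.04644 = 0.4720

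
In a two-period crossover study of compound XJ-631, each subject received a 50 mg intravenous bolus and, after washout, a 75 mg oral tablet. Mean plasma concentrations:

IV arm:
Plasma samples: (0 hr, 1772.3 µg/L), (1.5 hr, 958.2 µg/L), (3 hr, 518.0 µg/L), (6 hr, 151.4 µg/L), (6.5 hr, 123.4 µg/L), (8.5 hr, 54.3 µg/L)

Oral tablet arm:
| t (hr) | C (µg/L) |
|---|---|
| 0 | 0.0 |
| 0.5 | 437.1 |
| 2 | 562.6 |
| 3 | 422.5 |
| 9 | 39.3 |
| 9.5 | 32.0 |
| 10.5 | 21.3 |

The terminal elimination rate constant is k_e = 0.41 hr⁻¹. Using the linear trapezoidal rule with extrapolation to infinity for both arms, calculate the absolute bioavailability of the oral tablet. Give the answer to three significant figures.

F = 0.416

Trapezoidal AUC_0→8.5 (IV):
  [0→1.5]: (1772.3+958.2)/2 × 1.5 = 2047.875
  [1.5→3]: (958.2+518.0)/2 × 1.5 = 1107.15
  [3→6]: (518.0+151.4)/2 × 3 = 1004.1
  [6→6.5]: (151.4+123.4)/2 × 0.5 = 68.7
  [6.5→8.5]: (123.4+54.3)/2 × 2 = 177.7
  Sum = 4405.525 µg/L·hr
IV tail: 54.3/0.41 = 132.439; AUC_iv,0→∞ = 4405.525 + 132.439 = 4537.964 µg/L·hr
Trapezoidal AUC_0→10.5 (oral tablet):
  [0→0.5]: (0.0+437.1)/2 × 0.5 = 109.275
  [0.5→2]: (437.1+562.6)/2 × 1.5 = 749.775
  [2→3]: (562.6+422.5)/2 × 1 = 492.55
  [3→9]: (422.5+39.3)/2 × 6 = 1385.4
  [9→9.5]: (39.3+32.0)/2 × 0.5 = 17.825
  [9.5→10.5]: (32.0+21.3)/2 × 1 = 26.65
  Sum = 2781.475 µg/L·hr
oral tablet tail: 21.3/0.41 = 51.951; AUC_ev,0→∞ = 2781.475 + 51.951 = 2833.426 µg/L·hr
F = (AUC_ev/D_ev)/(AUC_iv/D_iv) = (2833.426/75)/(4537.964/50) = 37.779/90.75928 = 0.4163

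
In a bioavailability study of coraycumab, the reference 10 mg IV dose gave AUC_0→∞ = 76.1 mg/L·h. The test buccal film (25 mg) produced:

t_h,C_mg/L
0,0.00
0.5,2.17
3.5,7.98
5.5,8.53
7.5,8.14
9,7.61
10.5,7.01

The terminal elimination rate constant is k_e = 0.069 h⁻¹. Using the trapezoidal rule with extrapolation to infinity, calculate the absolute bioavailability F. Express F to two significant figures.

Trapezoidal AUC_0→10.5 (buccal film):
  [0→0.5]: (0.00+2.17)/2 × 0.5 = 0.5425
  [0.5→3.5]: (2.17+7.98)/2 × 3 = 15.225
  [3.5→5.5]: (7.98+8.53)/2 × 2 = 16.51
  [5.5→7.5]: (8.53+8.14)/2 × 2 = 16.67
  [7.5→9]: (8.14+7.61)/2 × 1.5 = 11.8125
  [9→10.5]: (7.61+7.01)/2 × 1.5 = 10.965
  Sum = 71.725 mg/L·h
Tail: C_last/k_e = 7.01/0.069 = 101.594
AUC_0→∞ (buccal film) = 71.725 + 101.594 = 173.319 mg/L·h
F = (AUC_ev/D_ev)/(AUC_iv/D_iv) = (173.319/25)/(76.1/10) = 6.93276/7.61 = 0.9110

F = 0.91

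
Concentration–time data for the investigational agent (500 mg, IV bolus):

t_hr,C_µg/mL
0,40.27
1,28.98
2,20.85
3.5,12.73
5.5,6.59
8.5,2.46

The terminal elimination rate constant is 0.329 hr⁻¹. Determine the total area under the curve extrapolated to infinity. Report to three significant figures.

Trapezoidal AUC_0→8.5:
  [0→1]: (40.27+28.98)/2 × 1 = 34.625
  [1→2]: (28.98+20.85)/2 × 1 = 24.915
  [2→3.5]: (20.85+12.73)/2 × 1.5 = 25.185
  [3.5→5.5]: (12.73+6.59)/2 × 2 = 19.32
  [5.5→8.5]: (6.59+2.46)/2 × 3 = 13.575
  Sum = 117.62 µg/mL·hr
Extrapolated tail: C_last / k_e = 2.46 / 0.329 = 7.477
AUC_0→∞ = 117.62 + 7.477 = 125.097 µg/mL·hr

AUC = 125 µg/mL·hr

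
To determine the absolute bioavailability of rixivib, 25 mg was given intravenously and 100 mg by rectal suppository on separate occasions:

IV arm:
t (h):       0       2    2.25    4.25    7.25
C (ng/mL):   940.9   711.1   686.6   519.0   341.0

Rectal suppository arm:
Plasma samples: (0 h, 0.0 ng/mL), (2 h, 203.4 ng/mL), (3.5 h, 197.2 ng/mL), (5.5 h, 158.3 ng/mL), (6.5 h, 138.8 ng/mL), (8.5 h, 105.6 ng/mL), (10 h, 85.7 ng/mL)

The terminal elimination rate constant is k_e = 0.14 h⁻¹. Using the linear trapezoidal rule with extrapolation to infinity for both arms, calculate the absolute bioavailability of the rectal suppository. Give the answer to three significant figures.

Trapezoidal AUC_0→7.25 (IV):
  [0→2]: (940.9+711.1)/2 × 2 = 1652.0
  [2→2.25]: (711.1+686.6)/2 × 0.25 = 174.7125
  [2.25→4.25]: (686.6+519.0)/2 × 2 = 1205.6
  [4.25→7.25]: (519.0+341.0)/2 × 3 = 1290.0
  Sum = 4322.3125 ng/mL·h
IV tail: 341.0/0.14 = 2435.714; AUC_iv,0→∞ = 4322.3125 + 2435.714 = 6758.0265 ng/mL·h
Trapezoidal AUC_0→10 (rectal suppository):
  [0→2]: (0.0+203.4)/2 × 2 = 203.4
  [2→3.5]: (203.4+197.2)/2 × 1.5 = 300.45
  [3.5→5.5]: (197.2+158.3)/2 × 2 = 355.5
  [5.5→6.5]: (158.3+138.8)/2 × 1 = 148.55
  [6.5→8.5]: (138.8+105.6)/2 × 2 = 244.4
  [8.5→10]: (105.6+85.7)/2 × 1.5 = 143.475
  Sum = 1395.775 ng/mL·h
rectal suppository tail: 85.7/0.14 = 612.143; AUC_ev,0→∞ = 1395.775 + 612.143 = 2007.918 ng/mL·h
F = (AUC_ev/D_ev)/(AUC_iv/D_iv) = (2007.918/100)/(6758.0265/25) = 20.07918/270.32106 = 0.0743

F = 0.0743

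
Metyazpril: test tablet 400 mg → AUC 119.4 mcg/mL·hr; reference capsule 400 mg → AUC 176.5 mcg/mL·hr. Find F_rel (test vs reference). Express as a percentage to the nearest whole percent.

F_rel = 68%

F_rel = (AUC_test/D_test) / (AUC_ref/D_ref)
      = (119.4/400) / (176.5/400)
      = 0.2985 / 0.44125 = 0.6765 = 67.65%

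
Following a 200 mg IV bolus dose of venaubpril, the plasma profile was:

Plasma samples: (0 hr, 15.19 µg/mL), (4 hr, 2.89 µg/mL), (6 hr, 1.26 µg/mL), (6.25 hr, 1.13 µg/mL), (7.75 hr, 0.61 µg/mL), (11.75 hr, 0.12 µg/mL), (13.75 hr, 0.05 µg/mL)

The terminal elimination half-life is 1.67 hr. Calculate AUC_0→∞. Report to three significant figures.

AUC = 43.7 µg/mL·hr

Trapezoidal AUC_0→13.75:
  [0→4]: (15.19+2.89)/2 × 4 = 36.16
  [4→6]: (2.89+1.26)/2 × 2 = 4.15
  [6→6.25]: (1.26+1.13)/2 × 0.25 = 0.29875
  [6.25→7.75]: (1.13+0.61)/2 × 1.5 = 1.305
  [7.75→11.75]: (0.61+0.12)/2 × 4 = 1.46
  [11.75→13.75]: (0.12+0.05)/2 × 2 = 0.17
  Sum = 43.54375 µg/mL·hr
k_e = ln2 / t½ = 0.693147 / 1.67 = 0.4151 hr^-1
Extrapolated tail: C_last / k_e = 0.05 / 0.4151 = 0.120
AUC_0→∞ = 43.54375 + 0.120 = 43.66375 µg/mL·hr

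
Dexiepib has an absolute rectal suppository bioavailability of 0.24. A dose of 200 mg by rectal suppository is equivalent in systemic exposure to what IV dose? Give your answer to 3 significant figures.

Systemic exposure from an extravascular dose = F × D_ev, so the equivalent IV dose is F × D_ev.
D_iv = F × D_ev = 0.24 × 200 = 48 mg

D_iv = 48.0 mg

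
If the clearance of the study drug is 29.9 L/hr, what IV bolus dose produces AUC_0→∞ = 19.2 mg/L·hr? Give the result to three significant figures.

Dose = 574 mg

Dose_iv = CL × AUC_0→∞
     = 29.9 × 19.2 = 574.08 mg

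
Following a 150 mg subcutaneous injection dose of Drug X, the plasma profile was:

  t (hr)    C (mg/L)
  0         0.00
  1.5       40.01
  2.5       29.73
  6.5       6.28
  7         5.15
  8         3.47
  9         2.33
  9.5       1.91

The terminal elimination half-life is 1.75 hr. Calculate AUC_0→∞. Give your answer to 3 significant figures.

Trapezoidal AUC_0→9.5:
  [0→1.5]: (0.00+40.01)/2 × 1.5 = 30.0075
  [1.5→2.5]: (40.01+29.73)/2 × 1 = 34.87
  [2.5→6.5]: (29.73+6.28)/2 × 4 = 72.02
  [6.5→7]: (6.28+5.15)/2 × 0.5 = 2.8575
  [7→8]: (5.15+3.47)/2 × 1 = 4.31
  [8→9]: (3.47+2.33)/2 × 1 = 2.9
  [9→9.5]: (2.33+1.91)/2 × 0.5 = 1.06
  Sum = 148.025 mg/L·hr
k_e = ln2 / t½ = 0.693147 / 1.75 = 0.3961 hr^-1
Extrapolated tail: C_last / k_e = 1.91 / 0.3961 = 4.822
AUC_0→∞ = 148.025 + 4.822 = 152.847 mg/L·hr

AUC = 153 mg/L·hr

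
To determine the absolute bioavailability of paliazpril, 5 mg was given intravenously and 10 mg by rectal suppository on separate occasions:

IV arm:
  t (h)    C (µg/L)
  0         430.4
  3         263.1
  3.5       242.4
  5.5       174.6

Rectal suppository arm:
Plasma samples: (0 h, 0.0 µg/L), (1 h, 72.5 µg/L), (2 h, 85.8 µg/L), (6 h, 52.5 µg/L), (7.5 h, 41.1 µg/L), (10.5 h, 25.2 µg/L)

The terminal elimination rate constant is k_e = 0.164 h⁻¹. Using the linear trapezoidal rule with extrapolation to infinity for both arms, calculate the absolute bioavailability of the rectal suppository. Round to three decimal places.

F = 0.135

Trapezoidal AUC_0→5.5 (IV):
  [0→3]: (430.4+263.1)/2 × 3 = 1040.25
  [3→3.5]: (263.1+242.4)/2 × 0.5 = 126.375
  [3.5→5.5]: (242.4+174.6)/2 × 2 = 417.0
  Sum = 1583.625 µg/L·h
IV tail: 174.6/0.164 = 1064.634; AUC_iv,0→∞ = 1583.625 + 1064.634 = 2648.259 µg/L·h
Trapezoidal AUC_0→10.5 (rectal suppository):
  [0→1]: (0.0+72.5)/2 × 1 = 36.25
  [1→2]: (72.5+85.8)/2 × 1 = 79.15
  [2→6]: (85.8+52.5)/2 × 4 = 276.6
  [6→7.5]: (52.5+41.1)/2 × 1.5 = 70.2
  [7.5→10.5]: (41.1+25.2)/2 × 3 = 99.45
  Sum = 561.65 µg/L·h
rectal suppository tail: 25.2/0.164 = 153.659; AUC_ev,0→∞ = 561.65 + 153.659 = 715.309 µg/L·h
F = (AUC_ev/D_ev)/(AUC_iv/D_iv) = (715.309/10)/(2648.259/5) = 71.5309/529.6518 = 0.1351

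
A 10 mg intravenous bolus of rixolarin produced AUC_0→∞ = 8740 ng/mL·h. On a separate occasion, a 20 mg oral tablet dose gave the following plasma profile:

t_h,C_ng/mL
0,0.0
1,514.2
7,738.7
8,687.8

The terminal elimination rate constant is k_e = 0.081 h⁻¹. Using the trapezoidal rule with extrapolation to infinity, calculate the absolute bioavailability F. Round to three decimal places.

F = 0.756

Trapezoidal AUC_0→8 (oral tablet):
  [0→1]: (0.0+514.2)/2 × 1 = 257.1
  [1→7]: (514.2+738.7)/2 × 6 = 3758.7
  [7→8]: (738.7+687.8)/2 × 1 = 713.25
  Sum = 4729.05 ng/mL·h
Tail: C_last/k_e = 687.8/0.081 = 8491.358
AUC_0→∞ (oral tablet) = 4729.05 + 8491.358 = 13220.408 ng/mL·h
F = (AUC_ev/D_ev)/(AUC_iv/D_iv) = (13220.408/20)/(8740/10) = 661.0204/874 = 0.7563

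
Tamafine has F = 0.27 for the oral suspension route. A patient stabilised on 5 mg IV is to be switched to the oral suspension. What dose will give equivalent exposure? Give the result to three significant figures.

D_oral = 18.5 mg

For equal systemic exposure: F × D_ev = D_iv
D_ev = D_iv / F = 5 / 0.27 = 18.5185 mg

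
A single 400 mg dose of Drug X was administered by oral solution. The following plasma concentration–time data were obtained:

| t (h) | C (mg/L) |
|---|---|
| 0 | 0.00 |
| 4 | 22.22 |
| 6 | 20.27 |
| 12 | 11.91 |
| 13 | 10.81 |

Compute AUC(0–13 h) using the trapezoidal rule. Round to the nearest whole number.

Trapezoidal AUC_0→13:
  [0→4]: (0.00+22.22)/2 × 4 = 44.44
  [4→6]: (22.22+20.27)/2 × 2 = 42.49
  [6→12]: (20.27+11.91)/2 × 6 = 96.54
  [12→13]: (11.91+10.81)/2 × 1 = 11.36
  Sum = 194.83 mg/L·h

AUC = 195 mg/L·h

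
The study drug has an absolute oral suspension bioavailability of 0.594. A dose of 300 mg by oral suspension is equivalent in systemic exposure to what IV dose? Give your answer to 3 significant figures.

Systemic exposure from an extravascular dose = F × D_ev, so the equivalent IV dose is F × D_ev.
D_iv = F × D_ev = 0.594 × 300 = 178.2 mg

D_iv = 178 mg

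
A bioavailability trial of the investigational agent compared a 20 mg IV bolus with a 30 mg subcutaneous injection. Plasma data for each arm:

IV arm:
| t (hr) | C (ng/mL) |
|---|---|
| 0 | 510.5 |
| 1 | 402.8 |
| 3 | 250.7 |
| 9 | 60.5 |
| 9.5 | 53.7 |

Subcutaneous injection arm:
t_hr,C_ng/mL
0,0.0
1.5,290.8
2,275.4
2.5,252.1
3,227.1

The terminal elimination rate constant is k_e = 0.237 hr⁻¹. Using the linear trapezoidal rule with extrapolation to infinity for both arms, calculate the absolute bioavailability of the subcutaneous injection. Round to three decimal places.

F = 0.455

Trapezoidal AUC_0→9.5 (IV):
  [0→1]: (510.5+402.8)/2 × 1 = 456.65
  [1→3]: (402.8+250.7)/2 × 2 = 653.5
  [3→9]: (250.7+60.5)/2 × 6 = 933.6
  [9→9.5]: (60.5+53.7)/2 × 0.5 = 28.55
  Sum = 2072.3 ng/mL·hr
IV tail: 53.7/0.237 = 226.582; AUC_iv,0→∞ = 2072.3 + 226.582 = 2298.882 ng/mL·hr
Trapezoidal AUC_0→3 (subcutaneous injection):
  [0→1.5]: (0.0+290.8)/2 × 1.5 = 218.1
  [1.5→2]: (290.8+275.4)/2 × 0.5 = 141.55
  [2→2.5]: (275.4+252.1)/2 × 0.5 = 131.875
  [2.5→3]: (252.1+227.1)/2 × 0.5 = 119.8
  Sum = 611.325 ng/mL·hr
subcutaneous injection tail: 227.1/0.237 = 958.228; AUC_ev,0→∞ = 611.325 + 958.228 = 1569.553 ng/mL·hr
F = (AUC_ev/D_ev)/(AUC_iv/D_iv) = (1569.553/30)/(2298.882/20) = 52.3184/114.9441 = 0.4552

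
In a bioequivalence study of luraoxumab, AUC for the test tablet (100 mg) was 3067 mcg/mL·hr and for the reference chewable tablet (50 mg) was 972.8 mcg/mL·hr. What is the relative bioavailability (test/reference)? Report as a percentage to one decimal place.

F_rel = (AUC_test/D_test) / (AUC_ref/D_ref)
      = (3067/100) / (972.8/50)
      = 30.67 / 19.456 = 1.5764 = 157.64%

F_rel = 157.6%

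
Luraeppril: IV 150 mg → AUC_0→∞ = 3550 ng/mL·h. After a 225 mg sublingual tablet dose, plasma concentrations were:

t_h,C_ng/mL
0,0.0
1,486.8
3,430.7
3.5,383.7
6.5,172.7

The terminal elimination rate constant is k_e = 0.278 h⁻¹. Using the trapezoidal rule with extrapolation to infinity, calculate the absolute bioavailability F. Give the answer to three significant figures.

Trapezoidal AUC_0→6.5 (sublingual tablet):
  [0→1]: (0.0+486.8)/2 × 1 = 243.4
  [1→3]: (486.8+430.7)/2 × 2 = 917.5
  [3→3.5]: (430.7+383.7)/2 × 0.5 = 203.6
  [3.5→6.5]: (383.7+172.7)/2 × 3 = 834.6
  Sum = 2199.1 ng/mL·h
Tail: C_last/k_e = 172.7/0.278 = 621.223
AUC_0→∞ (sublingual tablet) = 2199.1 + 621.223 = 2820.323 ng/mL·h
F = (AUC_ev/D_ev)/(AUC_iv/D_iv) = (2820.323/225)/(3550/150) = 12.5348/23.6667 = 0.5296

F = 0.530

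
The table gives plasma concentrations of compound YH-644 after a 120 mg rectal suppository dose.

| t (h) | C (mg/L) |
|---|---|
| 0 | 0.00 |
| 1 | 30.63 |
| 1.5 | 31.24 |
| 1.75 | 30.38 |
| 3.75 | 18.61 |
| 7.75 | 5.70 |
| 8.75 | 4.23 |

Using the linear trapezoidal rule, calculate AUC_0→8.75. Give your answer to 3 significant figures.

Trapezoidal AUC_0→8.75:
  [0→1]: (0.00+30.63)/2 × 1 = 15.315
  [1→1.5]: (30.63+31.24)/2 × 0.5 = 15.4675
  [1.5→1.75]: (31.24+30.38)/2 × 0.25 = 7.7025
  [1.75→3.75]: (30.38+18.61)/2 × 2 = 48.99
  [3.75→7.75]: (18.61+5.70)/2 × 4 = 48.62
  [7.75→8.75]: (5.70+4.23)/2 × 1 = 4.965
  Sum = 141.06 mg/L·h

AUC = 141 mg/L·h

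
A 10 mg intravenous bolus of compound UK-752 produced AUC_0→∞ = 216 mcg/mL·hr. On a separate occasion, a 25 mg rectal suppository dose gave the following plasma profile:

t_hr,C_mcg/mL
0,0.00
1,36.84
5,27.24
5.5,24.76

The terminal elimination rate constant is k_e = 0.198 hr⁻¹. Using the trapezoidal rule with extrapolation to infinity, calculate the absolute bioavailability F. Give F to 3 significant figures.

Trapezoidal AUC_0→5.5 (rectal suppository):
  [0→1]: (0.00+36.84)/2 × 1 = 18.42
  [1→5]: (36.84+27.24)/2 × 4 = 128.16
  [5→5.5]: (27.24+24.76)/2 × 0.5 = 13.0
  Sum = 159.58 mcg/mL·hr
Tail: C_last/k_e = 24.76/0.198 = 125.051
AUC_0→∞ (rectal suppository) = 159.58 + 125.051 = 284.631 mcg/mL·hr
F = (AUC_ev/D_ev)/(AUC_iv/D_iv) = (284.631/25)/(216/10) = 11.38524/21.6 = 0.5271

F = 0.527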